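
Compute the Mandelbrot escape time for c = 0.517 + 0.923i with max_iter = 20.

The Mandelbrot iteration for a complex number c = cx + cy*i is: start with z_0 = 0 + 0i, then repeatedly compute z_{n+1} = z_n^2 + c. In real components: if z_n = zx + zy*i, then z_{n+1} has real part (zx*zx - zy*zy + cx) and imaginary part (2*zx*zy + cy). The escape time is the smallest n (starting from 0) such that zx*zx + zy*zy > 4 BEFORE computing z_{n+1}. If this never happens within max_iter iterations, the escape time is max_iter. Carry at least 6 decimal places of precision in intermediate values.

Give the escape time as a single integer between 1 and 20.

Answer: 3

Derivation:
z_0 = 0 + 0i, c = 0.5170 + 0.9230i
Iter 1: z = 0.5170 + 0.9230i, |z|^2 = 1.1192
Iter 2: z = -0.0676 + 1.8774i, |z|^2 = 3.5291
Iter 3: z = -3.0030 + 0.6690i, |z|^2 = 9.4655
Escaped at iteration 3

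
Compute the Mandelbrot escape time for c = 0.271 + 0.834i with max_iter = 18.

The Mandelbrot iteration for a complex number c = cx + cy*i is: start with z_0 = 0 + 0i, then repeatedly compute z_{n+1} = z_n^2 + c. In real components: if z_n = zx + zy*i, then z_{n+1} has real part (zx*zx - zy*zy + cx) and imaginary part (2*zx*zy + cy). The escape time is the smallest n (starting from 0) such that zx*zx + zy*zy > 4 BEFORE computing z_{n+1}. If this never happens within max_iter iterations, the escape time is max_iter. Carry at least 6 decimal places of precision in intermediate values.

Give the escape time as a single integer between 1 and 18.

z_0 = 0 + 0i, c = 0.2710 + 0.8340i
Iter 1: z = 0.2710 + 0.8340i, |z|^2 = 0.7690
Iter 2: z = -0.3511 + 1.2860i, |z|^2 = 1.7771
Iter 3: z = -1.2596 + -0.0691i, |z|^2 = 1.5913
Iter 4: z = 1.8528 + 1.0080i, |z|^2 = 4.4490
Escaped at iteration 4

Answer: 4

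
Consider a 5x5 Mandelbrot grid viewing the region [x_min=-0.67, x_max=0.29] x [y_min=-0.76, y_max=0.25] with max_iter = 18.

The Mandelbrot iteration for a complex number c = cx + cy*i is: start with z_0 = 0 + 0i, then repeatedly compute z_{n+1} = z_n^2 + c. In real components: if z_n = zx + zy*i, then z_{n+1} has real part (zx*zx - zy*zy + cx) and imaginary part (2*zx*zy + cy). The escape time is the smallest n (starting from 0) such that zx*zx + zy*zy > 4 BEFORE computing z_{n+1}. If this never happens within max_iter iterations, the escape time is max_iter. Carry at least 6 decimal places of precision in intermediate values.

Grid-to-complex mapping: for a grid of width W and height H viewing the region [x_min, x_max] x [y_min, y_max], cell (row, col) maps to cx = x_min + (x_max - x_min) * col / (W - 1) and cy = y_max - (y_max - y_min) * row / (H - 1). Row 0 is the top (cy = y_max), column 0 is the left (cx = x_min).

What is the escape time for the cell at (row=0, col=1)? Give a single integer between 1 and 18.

z_0 = 0 + 0i, c = -0.4300 + 0.2500i
Iter 1: z = -0.4300 + 0.2500i, |z|^2 = 0.2474
Iter 2: z = -0.3076 + 0.0350i, |z|^2 = 0.0958
Iter 3: z = -0.3366 + 0.2285i, |z|^2 = 0.1655
Iter 4: z = -0.3689 + 0.0962i, |z|^2 = 0.1453
Iter 5: z = -0.3032 + 0.1790i, |z|^2 = 0.1240
Iter 6: z = -0.3701 + 0.1414i, |z|^2 = 0.1570
Iter 7: z = -0.3130 + 0.1453i, |z|^2 = 0.1191
Iter 8: z = -0.3531 + 0.1590i, |z|^2 = 0.1500
Iter 9: z = -0.3306 + 0.1377i, |z|^2 = 0.1282
Iter 10: z = -0.3397 + 0.1590i, |z|^2 = 0.1406
Iter 11: z = -0.3399 + 0.1420i, |z|^2 = 0.1357
Iter 12: z = -0.3346 + 0.1535i, |z|^2 = 0.1355
Iter 13: z = -0.3416 + 0.1473i, |z|^2 = 0.1384
Iter 14: z = -0.3350 + 0.1494i, |z|^2 = 0.1346
Iter 15: z = -0.3401 + 0.1499i, |z|^2 = 0.1381
Iter 16: z = -0.3368 + 0.1480i, |z|^2 = 0.1354
Iter 17: z = -0.3385 + 0.1503i, |z|^2 = 0.1371

Answer: 18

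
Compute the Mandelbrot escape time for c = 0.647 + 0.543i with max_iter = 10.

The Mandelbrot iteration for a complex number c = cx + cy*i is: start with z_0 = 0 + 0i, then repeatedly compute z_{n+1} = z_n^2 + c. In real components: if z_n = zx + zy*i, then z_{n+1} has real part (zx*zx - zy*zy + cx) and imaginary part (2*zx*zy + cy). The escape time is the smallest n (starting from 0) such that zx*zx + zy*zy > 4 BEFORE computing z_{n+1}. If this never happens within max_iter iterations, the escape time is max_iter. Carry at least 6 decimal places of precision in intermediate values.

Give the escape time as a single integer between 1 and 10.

z_0 = 0 + 0i, c = 0.6470 + 0.5430i
Iter 1: z = 0.6470 + 0.5430i, |z|^2 = 0.7135
Iter 2: z = 0.7708 + 1.2456i, |z|^2 = 2.1457
Iter 3: z = -0.3106 + 2.4632i, |z|^2 = 6.1637
Escaped at iteration 3

Answer: 3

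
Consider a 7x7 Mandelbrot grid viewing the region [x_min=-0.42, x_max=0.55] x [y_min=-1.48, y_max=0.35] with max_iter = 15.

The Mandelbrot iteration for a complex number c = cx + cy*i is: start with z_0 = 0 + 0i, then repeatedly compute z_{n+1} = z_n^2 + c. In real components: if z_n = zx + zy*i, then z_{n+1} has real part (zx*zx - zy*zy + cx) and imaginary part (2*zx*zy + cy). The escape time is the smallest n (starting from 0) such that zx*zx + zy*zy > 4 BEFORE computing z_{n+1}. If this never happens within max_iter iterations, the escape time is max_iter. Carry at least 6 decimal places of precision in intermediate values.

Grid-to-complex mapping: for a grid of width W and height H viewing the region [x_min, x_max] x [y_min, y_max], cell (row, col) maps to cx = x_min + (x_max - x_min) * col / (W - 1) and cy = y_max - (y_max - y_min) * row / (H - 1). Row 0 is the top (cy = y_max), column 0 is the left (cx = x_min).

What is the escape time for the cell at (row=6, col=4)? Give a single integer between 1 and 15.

z_0 = 0 + 0i, c = 0.2267 + -1.4800i
Iter 1: z = 0.2267 + -1.4800i, |z|^2 = 2.2418
Iter 2: z = -1.9124 + -2.1509i, |z|^2 = 8.2836
Escaped at iteration 2

Answer: 2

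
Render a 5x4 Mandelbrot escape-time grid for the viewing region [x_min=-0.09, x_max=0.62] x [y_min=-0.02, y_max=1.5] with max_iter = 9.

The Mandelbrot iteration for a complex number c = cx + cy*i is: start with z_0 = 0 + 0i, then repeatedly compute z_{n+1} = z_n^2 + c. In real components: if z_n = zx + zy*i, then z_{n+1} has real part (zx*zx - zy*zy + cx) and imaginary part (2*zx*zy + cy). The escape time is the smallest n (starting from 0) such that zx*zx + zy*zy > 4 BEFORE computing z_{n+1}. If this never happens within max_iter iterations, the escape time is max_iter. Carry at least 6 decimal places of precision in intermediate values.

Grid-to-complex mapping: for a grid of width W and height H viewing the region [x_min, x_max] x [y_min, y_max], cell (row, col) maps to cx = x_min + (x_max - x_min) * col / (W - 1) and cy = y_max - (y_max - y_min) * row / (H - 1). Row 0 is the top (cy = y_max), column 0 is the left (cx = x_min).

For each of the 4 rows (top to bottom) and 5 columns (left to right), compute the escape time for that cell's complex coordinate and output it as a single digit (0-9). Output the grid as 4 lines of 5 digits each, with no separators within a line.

Answer: 22222
94432
99963
99964

Derivation:
(row=0, col=0): c = -0.0900 + 1.5000i → escape time 2
(row=0, col=1): c = 0.0875 + 1.5000i → escape time 2
(row=0, col=2): c = 0.2650 + 1.5000i → escape time 2
(row=0, col=3): c = 0.4425 + 1.5000i → escape time 2
(row=0, col=4): c = 0.6200 + 1.5000i → escape time 2
(row=1, col=0): c = -0.0900 + 0.9933i → escape time 9
(row=1, col=1): c = 0.0875 + 0.9933i → escape time 4
(row=1, col=2): c = 0.2650 + 0.9933i → escape time 4
(row=1, col=3): c = 0.4425 + 0.9933i → escape time 3
(row=1, col=4): c = 0.6200 + 0.9933i → escape time 2
(row=2, col=0): c = -0.0900 + 0.4867i → escape time 9
(row=2, col=1): c = 0.0875 + 0.4867i → escape time 9
(row=2, col=2): c = 0.2650 + 0.4867i → escape time 9
(row=2, col=3): c = 0.4425 + 0.4867i → escape time 6
(row=2, col=4): c = 0.6200 + 0.4867i → escape time 3
(row=3, col=0): c = -0.0900 + -0.0200i → escape time 9
(row=3, col=1): c = 0.0875 + -0.0200i → escape time 9
(row=3, col=2): c = 0.2650 + -0.0200i → escape time 9
(row=3, col=3): c = 0.4425 + -0.0200i → escape time 6
(row=3, col=4): c = 0.6200 + -0.0200i → escape time 4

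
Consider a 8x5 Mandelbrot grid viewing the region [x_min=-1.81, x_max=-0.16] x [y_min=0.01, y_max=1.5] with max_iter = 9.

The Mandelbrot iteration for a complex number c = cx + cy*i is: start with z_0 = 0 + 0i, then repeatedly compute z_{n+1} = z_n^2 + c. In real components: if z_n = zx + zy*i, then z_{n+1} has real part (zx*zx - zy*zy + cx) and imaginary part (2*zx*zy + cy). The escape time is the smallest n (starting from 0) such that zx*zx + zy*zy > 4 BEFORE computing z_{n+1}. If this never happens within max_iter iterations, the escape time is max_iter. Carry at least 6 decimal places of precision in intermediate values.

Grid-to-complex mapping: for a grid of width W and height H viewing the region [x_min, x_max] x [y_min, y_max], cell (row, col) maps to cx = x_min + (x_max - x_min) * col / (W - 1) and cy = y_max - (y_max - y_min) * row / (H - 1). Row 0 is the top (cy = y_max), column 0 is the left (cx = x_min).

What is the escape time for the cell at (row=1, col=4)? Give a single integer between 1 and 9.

Answer: 3

Derivation:
z_0 = 0 + 0i, c = -0.8671 + 1.1275i
Iter 1: z = -0.8671 + 1.1275i, |z|^2 = 2.0232
Iter 2: z = -1.3865 + -0.8279i, |z|^2 = 2.6077
Iter 3: z = 0.3697 + 3.4232i, |z|^2 = 11.8551
Escaped at iteration 3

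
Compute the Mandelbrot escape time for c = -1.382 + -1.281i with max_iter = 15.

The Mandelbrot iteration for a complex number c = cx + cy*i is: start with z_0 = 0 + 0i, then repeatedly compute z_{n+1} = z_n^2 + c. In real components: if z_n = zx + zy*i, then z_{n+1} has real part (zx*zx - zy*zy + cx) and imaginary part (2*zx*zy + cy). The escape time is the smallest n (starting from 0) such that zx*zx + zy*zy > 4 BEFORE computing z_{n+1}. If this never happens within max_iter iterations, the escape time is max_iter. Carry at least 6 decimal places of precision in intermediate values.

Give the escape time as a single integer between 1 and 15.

z_0 = 0 + 0i, c = -1.3820 + -1.2810i
Iter 1: z = -1.3820 + -1.2810i, |z|^2 = 3.5509
Iter 2: z = -1.1130 + 2.2597i, |z|^2 = 6.3450
Escaped at iteration 2

Answer: 2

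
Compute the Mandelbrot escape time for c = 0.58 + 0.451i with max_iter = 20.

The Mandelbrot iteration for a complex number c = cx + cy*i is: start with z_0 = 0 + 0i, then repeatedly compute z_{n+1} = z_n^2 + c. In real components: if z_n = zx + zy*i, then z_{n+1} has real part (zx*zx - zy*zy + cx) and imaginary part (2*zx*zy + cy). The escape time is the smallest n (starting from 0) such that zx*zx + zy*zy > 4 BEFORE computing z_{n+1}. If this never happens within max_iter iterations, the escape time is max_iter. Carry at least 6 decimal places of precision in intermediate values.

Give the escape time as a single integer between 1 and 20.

Answer: 4

Derivation:
z_0 = 0 + 0i, c = 0.5800 + 0.4510i
Iter 1: z = 0.5800 + 0.4510i, |z|^2 = 0.5398
Iter 2: z = 0.7130 + 0.9742i, |z|^2 = 1.4574
Iter 3: z = 0.1394 + 1.8402i, |z|^2 = 3.4056
Iter 4: z = -2.7867 + 0.9640i, |z|^2 = 8.6951
Escaped at iteration 4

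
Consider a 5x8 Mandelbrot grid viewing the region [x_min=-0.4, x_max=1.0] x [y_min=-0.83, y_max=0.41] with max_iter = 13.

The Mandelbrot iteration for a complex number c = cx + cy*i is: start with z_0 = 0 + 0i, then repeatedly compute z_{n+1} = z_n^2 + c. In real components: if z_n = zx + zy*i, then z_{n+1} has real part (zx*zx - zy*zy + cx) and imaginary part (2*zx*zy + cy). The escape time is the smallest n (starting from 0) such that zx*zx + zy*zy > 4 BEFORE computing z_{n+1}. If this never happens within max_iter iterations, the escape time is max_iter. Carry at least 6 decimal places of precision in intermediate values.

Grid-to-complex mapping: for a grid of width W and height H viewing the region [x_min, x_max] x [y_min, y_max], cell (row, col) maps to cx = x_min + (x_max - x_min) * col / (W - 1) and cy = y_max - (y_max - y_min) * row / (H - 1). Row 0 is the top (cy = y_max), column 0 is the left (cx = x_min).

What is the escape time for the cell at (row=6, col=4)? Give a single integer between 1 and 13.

Answer: 2

Derivation:
z_0 = 0 + 0i, c = 1.0000 + -0.6529i
Iter 1: z = 1.0000 + -0.6529i, |z|^2 = 1.4262
Iter 2: z = 1.5738 + -1.9586i, |z|^2 = 6.3128
Escaped at iteration 2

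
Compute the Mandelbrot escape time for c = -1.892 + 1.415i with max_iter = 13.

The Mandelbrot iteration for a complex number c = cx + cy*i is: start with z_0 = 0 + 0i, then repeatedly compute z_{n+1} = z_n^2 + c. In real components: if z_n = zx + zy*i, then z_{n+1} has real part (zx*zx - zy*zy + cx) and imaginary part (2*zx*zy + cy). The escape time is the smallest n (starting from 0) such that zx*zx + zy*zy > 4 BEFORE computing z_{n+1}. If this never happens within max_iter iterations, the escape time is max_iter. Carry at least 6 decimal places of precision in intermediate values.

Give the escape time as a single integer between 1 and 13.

Answer: 1

Derivation:
z_0 = 0 + 0i, c = -1.8920 + 1.4150i
Iter 1: z = -1.8920 + 1.4150i, |z|^2 = 5.5819
Escaped at iteration 1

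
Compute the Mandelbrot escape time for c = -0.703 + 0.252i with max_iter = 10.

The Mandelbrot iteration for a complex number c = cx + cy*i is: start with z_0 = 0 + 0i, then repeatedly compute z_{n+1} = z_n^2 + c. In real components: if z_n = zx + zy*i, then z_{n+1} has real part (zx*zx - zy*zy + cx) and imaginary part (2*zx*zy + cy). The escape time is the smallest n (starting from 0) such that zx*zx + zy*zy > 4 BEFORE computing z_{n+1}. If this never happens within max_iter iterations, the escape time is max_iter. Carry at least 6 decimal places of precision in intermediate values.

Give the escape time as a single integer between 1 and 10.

Answer: 10

Derivation:
z_0 = 0 + 0i, c = -0.7030 + 0.2520i
Iter 1: z = -0.7030 + 0.2520i, |z|^2 = 0.5577
Iter 2: z = -0.2723 + -0.1023i, |z|^2 = 0.0846
Iter 3: z = -0.6393 + 0.3077i, |z|^2 = 0.5034
Iter 4: z = -0.3890 + -0.1415i, |z|^2 = 0.1713
Iter 5: z = -0.5717 + 0.3620i, |z|^2 = 0.4579
Iter 6: z = -0.5072 + -0.1620i, |z|^2 = 0.2835
Iter 7: z = -0.4720 + 0.4163i, |z|^2 = 0.3961
Iter 8: z = -0.6536 + -0.1410i, |z|^2 = 0.4470
Iter 9: z = -0.2957 + 0.4363i, |z|^2 = 0.2778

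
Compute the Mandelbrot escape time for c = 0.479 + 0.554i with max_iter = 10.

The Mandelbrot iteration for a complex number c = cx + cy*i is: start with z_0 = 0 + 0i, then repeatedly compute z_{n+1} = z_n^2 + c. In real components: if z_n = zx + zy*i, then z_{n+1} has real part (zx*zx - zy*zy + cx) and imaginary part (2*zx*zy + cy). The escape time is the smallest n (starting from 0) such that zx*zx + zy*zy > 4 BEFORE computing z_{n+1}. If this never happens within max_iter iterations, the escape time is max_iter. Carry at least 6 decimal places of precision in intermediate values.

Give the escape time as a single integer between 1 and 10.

Answer: 5

Derivation:
z_0 = 0 + 0i, c = 0.4790 + 0.5540i
Iter 1: z = 0.4790 + 0.5540i, |z|^2 = 0.5364
Iter 2: z = 0.4015 + 1.0847i, |z|^2 = 1.3379
Iter 3: z = -0.5364 + 1.4251i, |z|^2 = 2.3186
Iter 4: z = -1.2641 + -0.9749i, |z|^2 = 2.5485
Iter 5: z = 1.1266 + 3.0188i, |z|^2 = 10.3827
Escaped at iteration 5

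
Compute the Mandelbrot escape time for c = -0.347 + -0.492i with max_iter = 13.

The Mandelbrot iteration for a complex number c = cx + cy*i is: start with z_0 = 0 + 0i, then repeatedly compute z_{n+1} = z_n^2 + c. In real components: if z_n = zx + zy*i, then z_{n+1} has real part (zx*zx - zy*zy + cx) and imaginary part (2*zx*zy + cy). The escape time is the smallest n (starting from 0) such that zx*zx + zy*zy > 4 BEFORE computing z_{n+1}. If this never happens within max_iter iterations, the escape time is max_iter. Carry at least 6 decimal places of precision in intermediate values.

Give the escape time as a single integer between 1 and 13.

Answer: 13

Derivation:
z_0 = 0 + 0i, c = -0.3470 + -0.4920i
Iter 1: z = -0.3470 + -0.4920i, |z|^2 = 0.3625
Iter 2: z = -0.4687 + -0.1506i, |z|^2 = 0.2423
Iter 3: z = -0.1500 + -0.3509i, |z|^2 = 0.1456
Iter 4: z = -0.4476 + -0.3867i, |z|^2 = 0.3499
Iter 5: z = -0.2962 + -0.1458i, |z|^2 = 0.1090
Iter 6: z = -0.2805 + -0.4056i, |z|^2 = 0.2432
Iter 7: z = -0.4328 + -0.2644i, |z|^2 = 0.2573
Iter 8: z = -0.2296 + -0.2631i, |z|^2 = 0.1219
Iter 9: z = -0.3635 + -0.3712i, |z|^2 = 0.2699
Iter 10: z = -0.3526 + -0.2221i, |z|^2 = 0.1737
Iter 11: z = -0.2720 + -0.3353i, |z|^2 = 0.1864
Iter 12: z = -0.3855 + -0.3096i, |z|^2 = 0.2444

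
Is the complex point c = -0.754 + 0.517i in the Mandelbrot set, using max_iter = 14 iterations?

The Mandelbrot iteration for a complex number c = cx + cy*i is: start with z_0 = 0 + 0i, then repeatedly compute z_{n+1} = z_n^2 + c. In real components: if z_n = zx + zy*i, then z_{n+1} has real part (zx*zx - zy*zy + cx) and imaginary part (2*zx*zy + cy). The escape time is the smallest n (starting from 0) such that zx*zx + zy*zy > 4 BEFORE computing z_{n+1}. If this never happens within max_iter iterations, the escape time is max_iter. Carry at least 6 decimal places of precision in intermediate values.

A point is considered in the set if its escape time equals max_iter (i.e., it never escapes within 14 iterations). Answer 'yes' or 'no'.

Answer: no

Derivation:
z_0 = 0 + 0i, c = -0.7540 + 0.5170i
Iter 1: z = -0.7540 + 0.5170i, |z|^2 = 0.8358
Iter 2: z = -0.4528 + -0.2626i, |z|^2 = 0.2740
Iter 3: z = -0.6180 + 0.7548i, |z|^2 = 0.9517
Iter 4: z = -0.9419 + -0.4159i, |z|^2 = 1.0601
Iter 5: z = -0.0399 + 1.3005i, |z|^2 = 1.6929
Iter 6: z = -2.4437 + 0.4133i, |z|^2 = 6.1426
Escaped at iteration 6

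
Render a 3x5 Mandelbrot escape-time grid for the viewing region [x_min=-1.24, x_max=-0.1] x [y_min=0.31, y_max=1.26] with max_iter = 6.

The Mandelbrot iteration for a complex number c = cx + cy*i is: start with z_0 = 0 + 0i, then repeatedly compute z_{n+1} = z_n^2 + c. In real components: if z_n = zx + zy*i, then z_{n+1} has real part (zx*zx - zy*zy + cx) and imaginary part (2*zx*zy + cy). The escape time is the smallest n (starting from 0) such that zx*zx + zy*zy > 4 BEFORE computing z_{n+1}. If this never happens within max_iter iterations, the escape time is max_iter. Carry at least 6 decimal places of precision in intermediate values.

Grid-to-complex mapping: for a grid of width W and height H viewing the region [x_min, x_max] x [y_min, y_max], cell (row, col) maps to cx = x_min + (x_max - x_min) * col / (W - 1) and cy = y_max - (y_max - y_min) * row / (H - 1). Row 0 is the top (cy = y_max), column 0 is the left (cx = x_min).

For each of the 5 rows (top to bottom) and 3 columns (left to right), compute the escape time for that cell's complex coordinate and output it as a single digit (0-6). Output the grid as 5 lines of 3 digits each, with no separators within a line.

(row=0, col=0): c = -1.2400 + 1.2600i → escape time 2
(row=0, col=1): c = -0.6700 + 1.2600i → escape time 3
(row=0, col=2): c = -0.1000 + 1.2600i → escape time 3
(row=1, col=0): c = -1.2400 + 1.0225i → escape time 3
(row=1, col=1): c = -0.6700 + 1.0225i → escape time 3
(row=1, col=2): c = -0.1000 + 1.0225i → escape time 6
(row=2, col=0): c = -1.2400 + 0.7850i → escape time 3
(row=2, col=1): c = -0.6700 + 0.7850i → escape time 4
(row=2, col=2): c = -0.1000 + 0.7850i → escape time 6
(row=3, col=0): c = -1.2400 + 0.5475i → escape time 4
(row=3, col=1): c = -0.6700 + 0.5475i → escape time 6
(row=3, col=2): c = -0.1000 + 0.5475i → escape time 6
(row=4, col=0): c = -1.2400 + 0.3100i → escape time 6
(row=4, col=1): c = -0.6700 + 0.3100i → escape time 6
(row=4, col=2): c = -0.1000 + 0.3100i → escape time 6

Answer: 233
336
346
466
666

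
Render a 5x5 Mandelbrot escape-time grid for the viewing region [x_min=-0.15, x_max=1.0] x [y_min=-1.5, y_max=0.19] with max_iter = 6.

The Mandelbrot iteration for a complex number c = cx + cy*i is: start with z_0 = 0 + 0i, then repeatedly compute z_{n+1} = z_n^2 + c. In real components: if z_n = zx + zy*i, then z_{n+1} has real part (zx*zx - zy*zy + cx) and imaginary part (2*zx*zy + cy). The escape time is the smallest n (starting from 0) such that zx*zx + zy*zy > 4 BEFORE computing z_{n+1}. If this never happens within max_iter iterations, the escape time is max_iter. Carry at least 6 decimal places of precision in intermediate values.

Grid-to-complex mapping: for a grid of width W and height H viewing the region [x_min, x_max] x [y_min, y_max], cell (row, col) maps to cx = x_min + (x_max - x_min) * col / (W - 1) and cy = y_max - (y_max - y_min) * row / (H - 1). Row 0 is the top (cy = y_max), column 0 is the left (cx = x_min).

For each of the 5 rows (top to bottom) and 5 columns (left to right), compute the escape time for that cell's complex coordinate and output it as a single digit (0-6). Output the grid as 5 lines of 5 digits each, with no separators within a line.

Answer: 66632
66632
66632
64222
22222

Derivation:
(row=0, col=0): c = -0.1500 + 0.1900i → escape time 6
(row=0, col=1): c = 0.1375 + 0.1900i → escape time 6
(row=0, col=2): c = 0.4250 + 0.1900i → escape time 6
(row=0, col=3): c = 0.7125 + 0.1900i → escape time 3
(row=0, col=4): c = 1.0000 + 0.1900i → escape time 2
(row=1, col=0): c = -0.1500 + -0.2325i → escape time 6
(row=1, col=1): c = 0.1375 + -0.2325i → escape time 6
(row=1, col=2): c = 0.4250 + -0.2325i → escape time 6
(row=1, col=3): c = 0.7125 + -0.2325i → escape time 3
(row=1, col=4): c = 1.0000 + -0.2325i → escape time 2
(row=2, col=0): c = -0.1500 + -0.6550i → escape time 6
(row=2, col=1): c = 0.1375 + -0.6550i → escape time 6
(row=2, col=2): c = 0.4250 + -0.6550i → escape time 6
(row=2, col=3): c = 0.7125 + -0.6550i → escape time 3
(row=2, col=4): c = 1.0000 + -0.6550i → escape time 2
(row=3, col=0): c = -0.1500 + -1.0775i → escape time 6
(row=3, col=1): c = 0.1375 + -1.0775i → escape time 4
(row=3, col=2): c = 0.4250 + -1.0775i → escape time 2
(row=3, col=3): c = 0.7125 + -1.0775i → escape time 2
(row=3, col=4): c = 1.0000 + -1.0775i → escape time 2
(row=4, col=0): c = -0.1500 + -1.5000i → escape time 2
(row=4, col=1): c = 0.1375 + -1.5000i → escape time 2
(row=4, col=2): c = 0.4250 + -1.5000i → escape time 2
(row=4, col=3): c = 0.7125 + -1.5000i → escape time 2
(row=4, col=4): c = 1.0000 + -1.5000i → escape time 2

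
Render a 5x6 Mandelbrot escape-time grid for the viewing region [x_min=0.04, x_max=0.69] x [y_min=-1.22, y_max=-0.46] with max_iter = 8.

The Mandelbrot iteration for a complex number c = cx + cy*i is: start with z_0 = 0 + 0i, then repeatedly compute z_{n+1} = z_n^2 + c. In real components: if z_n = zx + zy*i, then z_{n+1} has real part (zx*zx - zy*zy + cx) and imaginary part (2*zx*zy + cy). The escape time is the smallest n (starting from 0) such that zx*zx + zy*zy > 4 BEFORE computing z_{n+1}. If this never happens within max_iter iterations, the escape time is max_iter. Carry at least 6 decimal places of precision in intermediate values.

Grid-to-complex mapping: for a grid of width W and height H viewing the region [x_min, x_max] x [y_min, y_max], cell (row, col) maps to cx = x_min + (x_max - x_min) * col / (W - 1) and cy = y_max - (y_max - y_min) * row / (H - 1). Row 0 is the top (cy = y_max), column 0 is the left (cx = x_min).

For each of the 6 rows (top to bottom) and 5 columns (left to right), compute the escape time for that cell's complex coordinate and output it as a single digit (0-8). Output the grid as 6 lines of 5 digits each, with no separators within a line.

Answer: 88843
88843
85433
64332
43322
32222

Derivation:
(row=0, col=0): c = 0.0400 + -0.4600i → escape time 8
(row=0, col=1): c = 0.2025 + -0.4600i → escape time 8
(row=0, col=2): c = 0.3650 + -0.4600i → escape time 8
(row=0, col=3): c = 0.5275 + -0.4600i → escape time 4
(row=0, col=4): c = 0.6900 + -0.4600i → escape time 3
(row=1, col=0): c = 0.0400 + -0.6120i → escape time 8
(row=1, col=1): c = 0.2025 + -0.6120i → escape time 8
(row=1, col=2): c = 0.3650 + -0.6120i → escape time 8
(row=1, col=3): c = 0.5275 + -0.6120i → escape time 4
(row=1, col=4): c = 0.6900 + -0.6120i → escape time 3
(row=2, col=0): c = 0.0400 + -0.7640i → escape time 8
(row=2, col=1): c = 0.2025 + -0.7640i → escape time 5
(row=2, col=2): c = 0.3650 + -0.7640i → escape time 4
(row=2, col=3): c = 0.5275 + -0.7640i → escape time 3
(row=2, col=4): c = 0.6900 + -0.7640i → escape time 3
(row=3, col=0): c = 0.0400 + -0.9160i → escape time 6
(row=3, col=1): c = 0.2025 + -0.9160i → escape time 4
(row=3, col=2): c = 0.3650 + -0.9160i → escape time 3
(row=3, col=3): c = 0.5275 + -0.9160i → escape time 3
(row=3, col=4): c = 0.6900 + -0.9160i → escape time 2
(row=4, col=0): c = 0.0400 + -1.0680i → escape time 4
(row=4, col=1): c = 0.2025 + -1.0680i → escape time 3
(row=4, col=2): c = 0.3650 + -1.0680i → escape time 3
(row=4, col=3): c = 0.5275 + -1.0680i → escape time 2
(row=4, col=4): c = 0.6900 + -1.0680i → escape time 2
(row=5, col=0): c = 0.0400 + -1.2200i → escape time 3
(row=5, col=1): c = 0.2025 + -1.2200i → escape time 2
(row=5, col=2): c = 0.3650 + -1.2200i → escape time 2
(row=5, col=3): c = 0.5275 + -1.2200i → escape time 2
(row=5, col=4): c = 0.6900 + -1.2200i → escape time 2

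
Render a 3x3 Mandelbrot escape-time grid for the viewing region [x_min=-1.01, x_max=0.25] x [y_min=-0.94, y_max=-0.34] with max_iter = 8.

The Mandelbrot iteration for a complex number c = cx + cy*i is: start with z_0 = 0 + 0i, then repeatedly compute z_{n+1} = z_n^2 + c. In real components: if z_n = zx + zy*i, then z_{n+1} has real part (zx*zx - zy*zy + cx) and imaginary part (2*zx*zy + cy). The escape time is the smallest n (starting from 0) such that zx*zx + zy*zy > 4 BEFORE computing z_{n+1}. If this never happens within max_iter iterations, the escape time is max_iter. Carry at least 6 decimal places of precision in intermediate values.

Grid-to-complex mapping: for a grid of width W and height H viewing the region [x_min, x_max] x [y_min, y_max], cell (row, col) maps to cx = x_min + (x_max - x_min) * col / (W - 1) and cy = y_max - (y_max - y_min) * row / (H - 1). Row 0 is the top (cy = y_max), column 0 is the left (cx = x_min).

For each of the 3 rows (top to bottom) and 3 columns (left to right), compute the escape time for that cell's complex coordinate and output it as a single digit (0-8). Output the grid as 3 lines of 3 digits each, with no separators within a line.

Answer: 888
488
354

Derivation:
(row=0, col=0): c = -1.0100 + -0.3400i → escape time 8
(row=0, col=1): c = -0.3800 + -0.3400i → escape time 8
(row=0, col=2): c = 0.2500 + -0.3400i → escape time 8
(row=1, col=0): c = -1.0100 + -0.6400i → escape time 4
(row=1, col=1): c = -0.3800 + -0.6400i → escape time 8
(row=1, col=2): c = 0.2500 + -0.6400i → escape time 8
(row=2, col=0): c = -1.0100 + -0.9400i → escape time 3
(row=2, col=1): c = -0.3800 + -0.9400i → escape time 5
(row=2, col=2): c = 0.2500 + -0.9400i → escape time 4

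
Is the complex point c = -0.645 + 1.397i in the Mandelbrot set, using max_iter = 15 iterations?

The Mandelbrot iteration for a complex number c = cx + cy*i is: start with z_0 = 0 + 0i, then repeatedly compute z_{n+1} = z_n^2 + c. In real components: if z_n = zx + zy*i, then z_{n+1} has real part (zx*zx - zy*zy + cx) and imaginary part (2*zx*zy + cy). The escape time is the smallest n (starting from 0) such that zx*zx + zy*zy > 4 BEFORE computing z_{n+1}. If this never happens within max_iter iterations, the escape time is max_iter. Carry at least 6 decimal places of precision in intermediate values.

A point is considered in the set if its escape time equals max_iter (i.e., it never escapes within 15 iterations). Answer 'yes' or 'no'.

z_0 = 0 + 0i, c = -0.6450 + 1.3970i
Iter 1: z = -0.6450 + 1.3970i, |z|^2 = 2.3676
Iter 2: z = -2.1806 + -0.4051i, |z|^2 = 4.9191
Escaped at iteration 2

Answer: no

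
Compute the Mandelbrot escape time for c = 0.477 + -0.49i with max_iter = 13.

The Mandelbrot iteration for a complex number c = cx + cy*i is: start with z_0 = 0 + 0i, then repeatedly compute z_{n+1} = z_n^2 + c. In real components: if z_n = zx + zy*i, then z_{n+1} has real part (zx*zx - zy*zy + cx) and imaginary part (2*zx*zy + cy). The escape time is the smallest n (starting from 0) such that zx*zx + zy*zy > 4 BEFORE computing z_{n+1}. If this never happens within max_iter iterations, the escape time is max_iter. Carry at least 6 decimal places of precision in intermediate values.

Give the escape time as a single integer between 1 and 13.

Answer: 5

Derivation:
z_0 = 0 + 0i, c = 0.4770 + -0.4900i
Iter 1: z = 0.4770 + -0.4900i, |z|^2 = 0.4676
Iter 2: z = 0.4644 + -0.9575i, |z|^2 = 1.1324
Iter 3: z = -0.2240 + -1.3793i, |z|^2 = 1.9528
Iter 4: z = -1.3754 + 0.1280i, |z|^2 = 1.9081
Iter 5: z = 2.3523 + -0.8422i, |z|^2 = 6.2428
Escaped at iteration 5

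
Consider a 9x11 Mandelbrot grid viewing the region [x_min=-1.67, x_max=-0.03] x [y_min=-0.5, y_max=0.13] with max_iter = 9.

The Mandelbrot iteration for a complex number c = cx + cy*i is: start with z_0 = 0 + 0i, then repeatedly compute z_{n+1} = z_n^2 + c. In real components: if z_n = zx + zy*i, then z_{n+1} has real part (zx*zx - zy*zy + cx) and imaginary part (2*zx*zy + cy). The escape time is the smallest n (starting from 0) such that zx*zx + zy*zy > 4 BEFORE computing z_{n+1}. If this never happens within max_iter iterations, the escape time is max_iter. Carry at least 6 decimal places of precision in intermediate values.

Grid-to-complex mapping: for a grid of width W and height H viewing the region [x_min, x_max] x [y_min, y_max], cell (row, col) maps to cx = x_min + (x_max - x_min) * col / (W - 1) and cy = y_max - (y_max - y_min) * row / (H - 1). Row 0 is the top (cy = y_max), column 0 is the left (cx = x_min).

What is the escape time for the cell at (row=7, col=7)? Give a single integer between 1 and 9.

z_0 = 0 + 0i, c = -0.2350 + -0.3110i
Iter 1: z = -0.2350 + -0.3110i, |z|^2 = 0.1519
Iter 2: z = -0.2765 + -0.1648i, |z|^2 = 0.1036
Iter 3: z = -0.1857 + -0.2199i, |z|^2 = 0.0828
Iter 4: z = -0.2488 + -0.2293i, |z|^2 = 0.1145
Iter 5: z = -0.2257 + -0.1969i, |z|^2 = 0.0897
Iter 6: z = -0.2228 + -0.2221i, |z|^2 = 0.0990
Iter 7: z = -0.2347 + -0.2120i, |z|^2 = 0.1000
Iter 8: z = -0.2249 + -0.2115i, |z|^2 = 0.0953

Answer: 9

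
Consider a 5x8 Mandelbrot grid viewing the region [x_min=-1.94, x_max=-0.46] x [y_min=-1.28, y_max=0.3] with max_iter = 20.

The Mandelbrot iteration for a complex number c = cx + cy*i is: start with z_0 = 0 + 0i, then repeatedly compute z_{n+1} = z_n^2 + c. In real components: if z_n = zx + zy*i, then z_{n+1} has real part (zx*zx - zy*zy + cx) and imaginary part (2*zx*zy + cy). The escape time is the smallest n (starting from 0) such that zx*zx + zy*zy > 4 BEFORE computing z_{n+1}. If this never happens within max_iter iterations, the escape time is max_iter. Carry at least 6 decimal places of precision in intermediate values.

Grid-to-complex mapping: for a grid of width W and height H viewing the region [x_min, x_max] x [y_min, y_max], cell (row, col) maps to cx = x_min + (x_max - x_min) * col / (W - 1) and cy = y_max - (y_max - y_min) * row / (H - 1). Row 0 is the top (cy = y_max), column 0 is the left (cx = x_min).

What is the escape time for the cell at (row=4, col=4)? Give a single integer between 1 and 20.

Answer: 20

Derivation:
z_0 = 0 + 0i, c = -0.4600 + -0.6029i
Iter 1: z = -0.4600 + -0.6029i, |z|^2 = 0.5750
Iter 2: z = -0.6118 + -0.0482i, |z|^2 = 0.3767
Iter 3: z = -0.0880 + -0.5438i, |z|^2 = 0.3035
Iter 4: z = -0.7480 + -0.5072i, |z|^2 = 0.8167
Iter 5: z = -0.1577 + 0.1559i, |z|^2 = 0.0492
Iter 6: z = -0.4594 + -0.6520i, |z|^2 = 0.6362
Iter 7: z = -0.6740 + -0.0037i, |z|^2 = 0.4543
Iter 8: z = -0.0057 + -0.5978i, |z|^2 = 0.3574
Iter 9: z = -0.8174 + -0.5961i, |z|^2 = 1.0234
Iter 10: z = -0.1472 + 0.3715i, |z|^2 = 0.1597
Iter 11: z = -0.5764 + -0.7123i, |z|^2 = 0.8395
Iter 12: z = -0.6351 + 0.2182i, |z|^2 = 0.4510
Iter 13: z = -0.1042 + -0.8800i, |z|^2 = 0.7852
Iter 14: z = -1.2235 + -0.4194i, |z|^2 = 1.6729
Iter 15: z = 0.8610 + 0.4235i, |z|^2 = 0.9207
Iter 16: z = 0.1020 + 0.1264i, |z|^2 = 0.0264
Iter 17: z = -0.4656 + -0.5771i, |z|^2 = 0.5498
Iter 18: z = -0.5763 + -0.0655i, |z|^2 = 0.3364
Iter 19: z = -0.1322 + -0.5273i, |z|^2 = 0.2956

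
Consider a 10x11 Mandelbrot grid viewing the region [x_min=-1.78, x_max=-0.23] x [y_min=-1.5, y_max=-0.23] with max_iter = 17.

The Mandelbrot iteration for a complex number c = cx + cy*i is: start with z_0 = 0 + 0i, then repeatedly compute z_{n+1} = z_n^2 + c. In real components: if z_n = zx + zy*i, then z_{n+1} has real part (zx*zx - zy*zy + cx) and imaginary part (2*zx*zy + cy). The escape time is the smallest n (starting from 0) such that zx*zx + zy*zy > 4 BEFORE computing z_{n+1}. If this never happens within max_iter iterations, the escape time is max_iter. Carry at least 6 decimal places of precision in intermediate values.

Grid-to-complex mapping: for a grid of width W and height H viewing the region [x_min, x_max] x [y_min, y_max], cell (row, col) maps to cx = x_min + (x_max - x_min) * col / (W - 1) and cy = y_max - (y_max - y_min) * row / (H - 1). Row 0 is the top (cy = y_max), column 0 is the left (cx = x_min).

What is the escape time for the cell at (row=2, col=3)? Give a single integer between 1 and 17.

z_0 = 0 + 0i, c = -1.2633 + -0.4840i
Iter 1: z = -1.2633 + -0.4840i, |z|^2 = 1.8303
Iter 2: z = 0.0984 + 0.7389i, |z|^2 = 0.5557
Iter 3: z = -1.7996 + -0.3386i, |z|^2 = 3.3533
Iter 4: z = 1.8607 + 0.7345i, |z|^2 = 4.0018
Escaped at iteration 4

Answer: 4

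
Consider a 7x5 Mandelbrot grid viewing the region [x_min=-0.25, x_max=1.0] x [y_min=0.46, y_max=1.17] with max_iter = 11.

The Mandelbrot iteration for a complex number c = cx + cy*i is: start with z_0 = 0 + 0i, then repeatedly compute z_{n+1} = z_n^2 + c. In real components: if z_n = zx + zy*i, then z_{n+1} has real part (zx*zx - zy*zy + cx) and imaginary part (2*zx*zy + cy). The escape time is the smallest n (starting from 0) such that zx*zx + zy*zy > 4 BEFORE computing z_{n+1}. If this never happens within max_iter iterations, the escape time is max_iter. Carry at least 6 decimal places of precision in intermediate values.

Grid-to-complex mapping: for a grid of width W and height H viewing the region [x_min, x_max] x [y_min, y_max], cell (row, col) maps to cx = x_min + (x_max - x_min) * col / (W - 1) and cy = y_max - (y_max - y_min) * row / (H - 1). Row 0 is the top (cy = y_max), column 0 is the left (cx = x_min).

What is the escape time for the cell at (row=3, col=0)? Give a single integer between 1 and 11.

z_0 = 0 + 0i, c = -0.2500 + 0.6375i
Iter 1: z = -0.2500 + 0.6375i, |z|^2 = 0.4689
Iter 2: z = -0.5939 + 0.3187i, |z|^2 = 0.4543
Iter 3: z = 0.0011 + 0.2589i, |z|^2 = 0.0670
Iter 4: z = -0.3170 + 0.6381i, |z|^2 = 0.5076
Iter 5: z = -0.5566 + 0.2329i, |z|^2 = 0.3641
Iter 6: z = 0.0056 + 0.3782i, |z|^2 = 0.1431
Iter 7: z = -0.3930 + 0.6417i, |z|^2 = 0.5663
Iter 8: z = -0.5074 + 0.1331i, |z|^2 = 0.2752
Iter 9: z = -0.0103 + 0.5024i, |z|^2 = 0.2525
Iter 10: z = -0.5023 + 0.6272i, |z|^2 = 0.6457

Answer: 11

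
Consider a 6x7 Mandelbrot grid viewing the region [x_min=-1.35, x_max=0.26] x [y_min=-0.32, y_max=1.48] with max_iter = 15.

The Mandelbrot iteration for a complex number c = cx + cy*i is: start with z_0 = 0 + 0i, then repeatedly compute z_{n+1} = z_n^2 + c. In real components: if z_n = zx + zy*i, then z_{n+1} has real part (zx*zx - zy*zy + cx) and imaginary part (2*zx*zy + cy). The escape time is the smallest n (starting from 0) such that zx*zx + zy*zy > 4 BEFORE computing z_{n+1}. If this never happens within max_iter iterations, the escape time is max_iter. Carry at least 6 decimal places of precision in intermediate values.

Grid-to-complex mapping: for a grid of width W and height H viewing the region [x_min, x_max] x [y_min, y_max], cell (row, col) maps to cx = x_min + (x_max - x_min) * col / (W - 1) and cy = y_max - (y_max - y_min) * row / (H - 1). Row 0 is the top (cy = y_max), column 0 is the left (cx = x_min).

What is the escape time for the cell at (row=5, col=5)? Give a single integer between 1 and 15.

z_0 = 0 + 0i, c = 0.2600 + -0.0200i
Iter 1: z = 0.2600 + -0.0200i, |z|^2 = 0.0680
Iter 2: z = 0.3272 + -0.0304i, |z|^2 = 0.1080
Iter 3: z = 0.3661 + -0.0399i, |z|^2 = 0.1356
Iter 4: z = 0.3925 + -0.0492i, |z|^2 = 0.1564
Iter 5: z = 0.4116 + -0.0586i, |z|^2 = 0.1729
Iter 6: z = 0.4260 + -0.0683i, |z|^2 = 0.1861
Iter 7: z = 0.4368 + -0.0782i, |z|^2 = 0.1969
Iter 8: z = 0.4447 + -0.0883i, |z|^2 = 0.2055
Iter 9: z = 0.4500 + -0.0985i, |z|^2 = 0.2122
Iter 10: z = 0.4528 + -0.1087i, |z|^2 = 0.2168
Iter 11: z = 0.4532 + -0.1184i, |z|^2 = 0.2194
Iter 12: z = 0.4514 + -0.1273i, |z|^2 = 0.2199
Iter 13: z = 0.4475 + -0.1349i, |z|^2 = 0.2185
Iter 14: z = 0.4421 + -0.1408i, |z|^2 = 0.2152

Answer: 15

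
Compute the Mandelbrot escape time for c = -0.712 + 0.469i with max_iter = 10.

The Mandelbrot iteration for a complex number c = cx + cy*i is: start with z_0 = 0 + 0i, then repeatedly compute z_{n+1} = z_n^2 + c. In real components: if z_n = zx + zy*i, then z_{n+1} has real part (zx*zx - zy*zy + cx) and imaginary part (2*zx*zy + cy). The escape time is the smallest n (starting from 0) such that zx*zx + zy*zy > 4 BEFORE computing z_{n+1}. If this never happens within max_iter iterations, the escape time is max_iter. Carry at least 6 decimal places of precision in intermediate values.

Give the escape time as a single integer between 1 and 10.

z_0 = 0 + 0i, c = -0.7120 + 0.4690i
Iter 1: z = -0.7120 + 0.4690i, |z|^2 = 0.7269
Iter 2: z = -0.4250 + -0.1989i, |z|^2 = 0.2202
Iter 3: z = -0.5709 + 0.6380i, |z|^2 = 0.7330
Iter 4: z = -0.7932 + -0.2595i, |z|^2 = 0.6964
Iter 5: z = -0.1503 + 0.8807i, |z|^2 = 0.7982
Iter 6: z = -1.4650 + 0.2044i, |z|^2 = 2.1880
Iter 7: z = 1.3925 + -0.1298i, |z|^2 = 1.9558
Iter 8: z = 1.2101 + 0.1076i, |z|^2 = 1.4760
Iter 9: z = 0.7408 + 0.7294i, |z|^2 = 1.0809

Answer: 10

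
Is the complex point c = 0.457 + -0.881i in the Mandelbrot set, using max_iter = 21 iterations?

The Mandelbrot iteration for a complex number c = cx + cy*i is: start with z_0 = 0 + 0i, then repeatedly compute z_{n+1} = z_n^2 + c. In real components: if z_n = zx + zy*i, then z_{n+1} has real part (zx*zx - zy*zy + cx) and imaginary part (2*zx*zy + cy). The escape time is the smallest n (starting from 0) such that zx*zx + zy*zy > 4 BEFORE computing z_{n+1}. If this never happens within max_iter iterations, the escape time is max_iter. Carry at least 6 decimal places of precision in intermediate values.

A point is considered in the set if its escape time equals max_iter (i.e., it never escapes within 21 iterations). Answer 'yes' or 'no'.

z_0 = 0 + 0i, c = 0.4570 + -0.8810i
Iter 1: z = 0.4570 + -0.8810i, |z|^2 = 0.9850
Iter 2: z = -0.1103 + -1.6862i, |z|^2 = 2.8556
Iter 3: z = -2.3742 + -0.5090i, |z|^2 = 5.8960
Escaped at iteration 3

Answer: no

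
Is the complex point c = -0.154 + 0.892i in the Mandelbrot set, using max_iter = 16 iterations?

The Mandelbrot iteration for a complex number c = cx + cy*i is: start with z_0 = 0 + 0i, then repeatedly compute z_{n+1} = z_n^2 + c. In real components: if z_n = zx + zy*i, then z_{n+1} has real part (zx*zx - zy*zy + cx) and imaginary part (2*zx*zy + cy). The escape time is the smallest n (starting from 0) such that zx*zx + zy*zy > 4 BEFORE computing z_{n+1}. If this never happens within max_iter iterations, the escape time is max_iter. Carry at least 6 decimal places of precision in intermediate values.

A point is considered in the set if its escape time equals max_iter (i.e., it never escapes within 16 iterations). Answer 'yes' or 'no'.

z_0 = 0 + 0i, c = -0.1540 + 0.8920i
Iter 1: z = -0.1540 + 0.8920i, |z|^2 = 0.8194
Iter 2: z = -0.9259 + 0.6173i, |z|^2 = 1.2384
Iter 3: z = 0.3224 + -0.2511i, |z|^2 = 0.1670
Iter 4: z = -0.1131 + 0.7301i, |z|^2 = 0.5458
Iter 5: z = -0.6743 + 0.7268i, |z|^2 = 0.9828
Iter 6: z = -0.2276 + -0.0881i, |z|^2 = 0.0596
Iter 7: z = -0.1099 + 0.9321i, |z|^2 = 0.8809
Iter 8: z = -1.0107 + 0.6870i, |z|^2 = 1.4936
Iter 9: z = 0.3955 + -0.4968i, |z|^2 = 0.4033
Iter 10: z = -0.2444 + 0.4990i, |z|^2 = 0.3087
Iter 11: z = -0.3433 + 0.6481i, |z|^2 = 0.5379
Iter 12: z = -0.4562 + 0.4470i, |z|^2 = 0.4080
Iter 13: z = -0.1457 + 0.4841i, |z|^2 = 0.2556
Iter 14: z = -0.3671 + 0.7510i, |z|^2 = 0.6987
Iter 15: z = -0.5832 + 0.3406i, |z|^2 = 0.4561
Did not escape in 16 iterations → in set

Answer: yes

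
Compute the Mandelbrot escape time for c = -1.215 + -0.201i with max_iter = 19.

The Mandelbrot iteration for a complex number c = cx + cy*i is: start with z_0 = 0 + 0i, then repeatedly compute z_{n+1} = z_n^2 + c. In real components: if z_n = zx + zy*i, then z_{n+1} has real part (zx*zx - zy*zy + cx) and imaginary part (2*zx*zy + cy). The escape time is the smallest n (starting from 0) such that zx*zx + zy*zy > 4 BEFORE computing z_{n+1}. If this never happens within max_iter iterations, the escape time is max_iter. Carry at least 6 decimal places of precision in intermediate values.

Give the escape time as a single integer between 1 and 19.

Answer: 14

Derivation:
z_0 = 0 + 0i, c = -1.2150 + -0.2010i
Iter 1: z = -1.2150 + -0.2010i, |z|^2 = 1.5166
Iter 2: z = 0.2208 + 0.2874i, |z|^2 = 0.1314
Iter 3: z = -1.2489 + -0.0741i, |z|^2 = 1.5651
Iter 4: z = 0.3391 + -0.0160i, |z|^2 = 0.1153
Iter 5: z = -1.1002 + -0.2119i, |z|^2 = 1.2554
Iter 6: z = -0.0494 + 0.2652i, |z|^2 = 0.0728
Iter 7: z = -1.2829 + -0.2272i, |z|^2 = 1.6975
Iter 8: z = 0.3792 + 0.3819i, |z|^2 = 0.2897
Iter 9: z = -1.2171 + 0.0887i, |z|^2 = 1.4891
Iter 10: z = 0.2584 + -0.4168i, |z|^2 = 0.2405
Iter 11: z = -1.3220 + -0.4164i, |z|^2 = 1.9210
Iter 12: z = 0.3593 + 0.8999i, |z|^2 = 0.9389
Iter 13: z = -1.8957 + 0.4457i, |z|^2 = 3.7924
Iter 14: z = 2.1802 + -1.8907i, |z|^2 = 8.3281
Escaped at iteration 14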